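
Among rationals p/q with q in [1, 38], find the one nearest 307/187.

Expand x = 307/187 as a continued fraction with the Euclidean algorithm:
  307 = 1*187 + 120, so a_0 = 1.
  187 = 1*120 + 67, so a_1 = 1.
  120 = 1*67 + 53, so a_2 = 1.
  67 = 1*53 + 14, so a_3 = 1.
  53 = 3*14 + 11, so a_4 = 3.
  14 = 1*11 + 3, so a_5 = 1.
  11 = 3*3 + 2, so a_6 = 3.
  3 = 1*2 + 1, so a_7 = 1.
  2 = 2*1 + 0, so a_8 = 2.
so x = [1; 1, 1, 1, 3, 1, 3, 1, 2].
Convergents (p_i = a_i*p_{i-1} + p_{i-2}, q_i = a_i*q_{i-1} + q_{i-2} with p_{-2}=0, p_{-1}=1, q_{-2}=1, q_{-1}=0), until the denominator exceeds 38:
  i=0: a_0=1, p_0 = 1*1 + 0 = 1, q_0 = 1*0 + 1 = 1.
  i=1: a_1=1, p_1 = 1*1 + 1 = 2, q_1 = 1*1 + 0 = 1.
  i=2: a_2=1, p_2 = 1*2 + 1 = 3, q_2 = 1*1 + 1 = 2.
  i=3: a_3=1, p_3 = 1*3 + 2 = 5, q_3 = 1*2 + 1 = 3.
  i=4: a_4=3, p_4 = 3*5 + 3 = 18, q_4 = 3*3 + 2 = 11.
  i=5: a_5=1, p_5 = 1*18 + 5 = 23, q_5 = 1*11 + 3 = 14.
  i=6: a_6=3, p_6 = 3*23 + 18 = 87, q_6 = 3*14 + 11 = 53.
q_6 = 53 > 38, so the last convergent with denominator <= 38 is p_5/q_5 = 23/14.
The closest fraction with denominator <= 38 is either p_5/q_5 or the intermediate fraction (k*p_5 + p_4)/(k*q_5 + q_4) with the largest k >= 1 whose denominator stays <= 38; these approach x as k grows, and every other convergent or intermediate fraction in range is farther away.
Largest k: floor((38 - q_4)/q_5) = floor((38 - 11)/14) = 1.
That gives (1*23 + 18)/(1*14 + 11) = 41/25.
Compare the errors: |x - 23/14| = |307*14 - 23*187|/(187*14) = 3/2618, and |x - 41/25| = |307*25 - 41*187|/(187*25) = 8/4675.
Cross-multiplying, 3*4675 = 14025 < 20944 = 8*2618, so 3/2618 is smaller: the convergent 23/14 is closer to x than 41/25.

23/14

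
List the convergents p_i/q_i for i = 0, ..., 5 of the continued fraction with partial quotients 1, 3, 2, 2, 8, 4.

Using the convergent recurrence p_i = a_i*p_{i-1} + p_{i-2}, q_i = a_i*q_{i-1} + q_{i-2} with p_{-2}=0, p_{-1}=1, q_{-2}=1, q_{-1}=0:
  i=0: a_0=1, p_0 = 1*1 + 0 = 1, q_0 = 1*0 + 1 = 1.
  i=1: a_1=3, p_1 = 3*1 + 1 = 4, q_1 = 3*1 + 0 = 3.
  i=2: a_2=2, p_2 = 2*4 + 1 = 9, q_2 = 2*3 + 1 = 7.
  i=3: a_3=2, p_3 = 2*9 + 4 = 22, q_3 = 2*7 + 3 = 17.
  i=4: a_4=8, p_4 = 8*22 + 9 = 185, q_4 = 8*17 + 7 = 143.
  i=5: a_5=4, p_5 = 4*185 + 22 = 762, q_5 = 4*143 + 17 = 589.

1/1, 4/3, 9/7, 22/17, 185/143, 762/589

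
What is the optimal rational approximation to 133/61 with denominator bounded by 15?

24/11

Expand x = 133/61 as a continued fraction with the Euclidean algorithm:
  133 = 2*61 + 11, so a_0 = 2.
  61 = 5*11 + 6, so a_1 = 5.
  11 = 1*6 + 5, so a_2 = 1.
  6 = 1*5 + 1, so a_3 = 1.
  5 = 5*1 + 0, so a_4 = 5.
so x = [2; 5, 1, 1, 5].
Convergents (p_i = a_i*p_{i-1} + p_{i-2}, q_i = a_i*q_{i-1} + q_{i-2} with p_{-2}=0, p_{-1}=1, q_{-2}=1, q_{-1}=0), until the denominator exceeds 15:
  i=0: a_0=2, p_0 = 2*1 + 0 = 2, q_0 = 2*0 + 1 = 1.
  i=1: a_1=5, p_1 = 5*2 + 1 = 11, q_1 = 5*1 + 0 = 5.
  i=2: a_2=1, p_2 = 1*11 + 2 = 13, q_2 = 1*5 + 1 = 6.
  i=3: a_3=1, p_3 = 1*13 + 11 = 24, q_3 = 1*6 + 5 = 11.
  i=4: a_4=5, p_4 = 5*24 + 13 = 133, q_4 = 5*11 + 6 = 61.
q_4 = 61 > 15, so the last convergent with denominator <= 15 is p_3/q_3 = 24/11.
The closest fraction with denominator <= 15 is either p_3/q_3 or the intermediate fraction (k*p_3 + p_2)/(k*q_3 + q_2) with the largest k >= 1 whose denominator stays <= 15; these approach x as k grows, and every other convergent or intermediate fraction in range is farther away.
Largest k: floor((15 - q_2)/q_3) = floor((15 - 6)/11) = 0.
Since k = 0, no intermediate fraction beyond p_3/q_3 has denominator <= 15, so the convergent 24/11 is the closest (its error is |133*11 - 24*61|/(61*11) = 1/671).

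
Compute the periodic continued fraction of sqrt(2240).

Write x_i = (sqrt(2240) + m_i)/d_i with (m_0, d_0) = (0, 1). a_0 = floor(sqrt(2240)) = 47, since 47^2 = 2209 <= 2240 < 2304 = 48^2.
Iterate m_{i+1} = d_i*a_i - m_i, d_{i+1} = (2240 - m_{i+1}^2)/d_i, a_{i+1} = floor((a_0 + m_{i+1})/d_{i+1}):
  m_1 = 1*47 - 0 = 47, d_1 = (2240 - 47^2)/1 = 31/1 = 31, a_1 = floor((47 + 47)/31) = 3.
  m_2 = 31*3 - 47 = 46, d_2 = (2240 - 46^2)/31 = 124/31 = 4, a_2 = floor((47 + 46)/4) = 23.
  m_3 = 4*23 - 46 = 46, d_3 = (2240 - 46^2)/4 = 124/4 = 31, a_3 = floor((47 + 46)/31) = 3.
  m_4 = 31*3 - 46 = 47, d_4 = (2240 - 47^2)/31 = 31/31 = 1, a_4 = floor((47 + 47)/1) = 94.
  m_5 = 1*94 - 47 = 47, d_5 = (2240 - 47^2)/1 = 31/1 = 31: (m_5, d_5) = (m_1, d_1) = (47, 31), so from here the quotients repeat a_1, ..., a_4; the period length is 4.
Hence the expansion of sqrt(2240) is a_0 = 47 followed by the repeating block 3, 23, 3, 94 (period 4).

[47; (3, 23, 3, 94)]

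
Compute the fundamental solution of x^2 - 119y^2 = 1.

First expand sqrt(119) as a continued fraction. With x_i = (sqrt(119) + m_i)/d_i and (m_0, d_0) = (0, 1): a_0 = floor(sqrt(119)) = 10, since 10^2 = 100 <= 119 < 121 = 11^2.
Iterate m_{i+1} = d_i*a_i - m_i, d_{i+1} = (119 - m_{i+1}^2)/d_i, a_{i+1} = floor((a_0 + m_{i+1})/d_{i+1}):
  m_1 = 1*10 - 0 = 10, d_1 = (119 - 10^2)/1 = 19/1 = 19, a_1 = floor((10 + 10)/19) = 1.
  m_2 = 19*1 - 10 = 9, d_2 = (119 - 9^2)/19 = 38/19 = 2, a_2 = floor((10 + 9)/2) = 9.
  m_3 = 2*9 - 9 = 9, d_3 = (119 - 9^2)/2 = 38/2 = 19, a_3 = floor((10 + 9)/19) = 1.
  m_4 = 19*1 - 9 = 10, d_4 = (119 - 10^2)/19 = 19/19 = 1, a_4 = floor((10 + 10)/1) = 20.
  m_5 = 1*20 - 10 = 10, d_5 = (119 - 10^2)/1 = 19/1 = 19: (m_5, d_5) = (m_1, d_1) = (10, 19), so from here the quotients repeat a_1, ..., a_4; the period length is 4.
So sqrt(119) = [10; (1, 9, 1, 20)] with period length k = 4.
k is even, so the fundamental solution of x^2 - 119y^2 = 1 is (p_{k-1}, q_{k-1}) = (p_3, q_3); compute convergents through index 3.
Convergents (p_i = a_i*p_{i-1} + p_{i-2}, q_i = a_i*q_{i-1} + q_{i-2} with p_{-2}=0, p_{-1}=1, q_{-2}=1, q_{-1}=0):
  i=0: a_0=10, p_0 = 10*1 + 0 = 10, q_0 = 10*0 + 1 = 1.
  i=1: a_1=1, p_1 = 1*10 + 1 = 11, q_1 = 1*1 + 0 = 1.
  i=2: a_2=9, p_2 = 9*11 + 10 = 109, q_2 = 9*1 + 1 = 10.
  i=3: a_3=1, p_3 = 1*109 + 11 = 120, q_3 = 1*10 + 1 = 11.
Check: 120^2 - 119*11^2 = 14400 - 14399 = 1, so (x, y) = (120, 11) solves the equation, and by the theorem it is the least positive solution.

(x, y) = (120, 11)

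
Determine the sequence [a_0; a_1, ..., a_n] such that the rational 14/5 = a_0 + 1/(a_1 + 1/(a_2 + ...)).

Run the Euclidean algorithm on 14 and 5; the successive quotients are the partial quotients a_0, a_1, ... (each step inverts the fractional part left over by the previous one):
  14 = 2*5 + 4, so a_0 = 2.
  5 = 1*4 + 1, so a_1 = 1.
  4 = 4*1 + 0, so a_2 = 4.
The remainder reaches 0 after 3 divisions, so the expansion has 3 partial quotients, read off in order.

[2; 1, 4]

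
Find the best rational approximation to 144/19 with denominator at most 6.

Expand x = 144/19 as a continued fraction with the Euclidean algorithm:
  144 = 7*19 + 11, so a_0 = 7.
  19 = 1*11 + 8, so a_1 = 1.
  11 = 1*8 + 3, so a_2 = 1.
  8 = 2*3 + 2, so a_3 = 2.
  3 = 1*2 + 1, so a_4 = 1.
  2 = 2*1 + 0, so a_5 = 2.
so x = [7; 1, 1, 2, 1, 2].
Convergents (p_i = a_i*p_{i-1} + p_{i-2}, q_i = a_i*q_{i-1} + q_{i-2} with p_{-2}=0, p_{-1}=1, q_{-2}=1, q_{-1}=0), until the denominator exceeds 6:
  i=0: a_0=7, p_0 = 7*1 + 0 = 7, q_0 = 7*0 + 1 = 1.
  i=1: a_1=1, p_1 = 1*7 + 1 = 8, q_1 = 1*1 + 0 = 1.
  i=2: a_2=1, p_2 = 1*8 + 7 = 15, q_2 = 1*1 + 1 = 2.
  i=3: a_3=2, p_3 = 2*15 + 8 = 38, q_3 = 2*2 + 1 = 5.
  i=4: a_4=1, p_4 = 1*38 + 15 = 53, q_4 = 1*5 + 2 = 7.
q_4 = 7 > 6, so the last convergent with denominator <= 6 is p_3/q_3 = 38/5.
The closest fraction with denominator <= 6 is either p_3/q_3 or the intermediate fraction (k*p_3 + p_2)/(k*q_3 + q_2) with the largest k >= 1 whose denominator stays <= 6; these approach x as k grows, and every other convergent or intermediate fraction in range is farther away.
Largest k: floor((6 - q_2)/q_3) = floor((6 - 2)/5) = 0.
Since k = 0, no intermediate fraction beyond p_3/q_3 has denominator <= 6, so the convergent 38/5 is the closest (its error is |144*5 - 38*19|/(19*5) = 2/95).

38/5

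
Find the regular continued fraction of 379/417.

Run the Euclidean algorithm on 379 and 417; the successive quotients are the partial quotients a_0, a_1, ... (each step inverts the fractional part left over by the previous one):
  379 = 0*417 + 379, so a_0 = 0.
  417 = 1*379 + 38, so a_1 = 1.
  379 = 9*38 + 37, so a_2 = 9.
  38 = 1*37 + 1, so a_3 = 1.
  37 = 37*1 + 0, so a_4 = 37.
The remainder reaches 0 after 5 divisions, so the expansion has 5 partial quotients, read off in order.

[0; 1, 9, 1, 37]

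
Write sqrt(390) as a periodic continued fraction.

Write x_i = (sqrt(390) + m_i)/d_i with (m_0, d_0) = (0, 1). a_0 = floor(sqrt(390)) = 19, since 19^2 = 361 <= 390 < 400 = 20^2.
Iterate m_{i+1} = d_i*a_i - m_i, d_{i+1} = (390 - m_{i+1}^2)/d_i, a_{i+1} = floor((a_0 + m_{i+1})/d_{i+1}):
  m_1 = 1*19 - 0 = 19, d_1 = (390 - 19^2)/1 = 29/1 = 29, a_1 = floor((19 + 19)/29) = 1.
  m_2 = 29*1 - 19 = 10, d_2 = (390 - 10^2)/29 = 290/29 = 10, a_2 = floor((19 + 10)/10) = 2.
  m_3 = 10*2 - 10 = 10, d_3 = (390 - 10^2)/10 = 290/10 = 29, a_3 = floor((19 + 10)/29) = 1.
  m_4 = 29*1 - 10 = 19, d_4 = (390 - 19^2)/29 = 29/29 = 1, a_4 = floor((19 + 19)/1) = 38.
  m_5 = 1*38 - 19 = 19, d_5 = (390 - 19^2)/1 = 29/1 = 29: (m_5, d_5) = (m_1, d_1) = (19, 29), so from here the quotients repeat a_1, ..., a_4; the period length is 4.
Hence the expansion of sqrt(390) is a_0 = 19 followed by the repeating block 1, 2, 1, 38 (period 4).

[19; (1, 2, 1, 38)]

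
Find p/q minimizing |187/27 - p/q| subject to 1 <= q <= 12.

83/12

Expand x = 187/27 as a continued fraction with the Euclidean algorithm:
  187 = 6*27 + 25, so a_0 = 6.
  27 = 1*25 + 2, so a_1 = 1.
  25 = 12*2 + 1, so a_2 = 12.
  2 = 2*1 + 0, so a_3 = 2.
so x = [6; 1, 12, 2].
Convergents (p_i = a_i*p_{i-1} + p_{i-2}, q_i = a_i*q_{i-1} + q_{i-2} with p_{-2}=0, p_{-1}=1, q_{-2}=1, q_{-1}=0), until the denominator exceeds 12:
  i=0: a_0=6, p_0 = 6*1 + 0 = 6, q_0 = 6*0 + 1 = 1.
  i=1: a_1=1, p_1 = 1*6 + 1 = 7, q_1 = 1*1 + 0 = 1.
  i=2: a_2=12, p_2 = 12*7 + 6 = 90, q_2 = 12*1 + 1 = 13.
q_2 = 13 > 12, so the last convergent with denominator <= 12 is p_1/q_1 = 7/1.
The closest fraction with denominator <= 12 is either p_1/q_1 or the intermediate fraction (k*p_1 + p_0)/(k*q_1 + q_0) with the largest k >= 1 whose denominator stays <= 12; these approach x as k grows, and every other convergent or intermediate fraction in range is farther away.
Largest k: floor((12 - q_0)/q_1) = floor((12 - 1)/1) = 11.
That gives (11*7 + 6)/(11*1 + 1) = 83/12.
Compare the errors: |x - 7/1| = |187*1 - 7*27|/(27*1) = 2/27, and |x - 83/12| = |187*12 - 83*27|/(27*12) = 3/324.
Cross-multiplying, 3*27 = 81 < 648 = 2*324, so 3/324 is smaller: the intermediate fraction 83/12 is closer to x than 7/1.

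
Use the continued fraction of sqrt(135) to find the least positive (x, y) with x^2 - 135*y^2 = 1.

(x, y) = (244, 21)

First expand sqrt(135) as a continued fraction. With x_i = (sqrt(135) + m_i)/d_i and (m_0, d_0) = (0, 1): a_0 = floor(sqrt(135)) = 11, since 11^2 = 121 <= 135 < 144 = 12^2.
Iterate m_{i+1} = d_i*a_i - m_i, d_{i+1} = (135 - m_{i+1}^2)/d_i, a_{i+1} = floor((a_0 + m_{i+1})/d_{i+1}):
  m_1 = 1*11 - 0 = 11, d_1 = (135 - 11^2)/1 = 14/1 = 14, a_1 = floor((11 + 11)/14) = 1.
  m_2 = 14*1 - 11 = 3, d_2 = (135 - 3^2)/14 = 126/14 = 9, a_2 = floor((11 + 3)/9) = 1.
  m_3 = 9*1 - 3 = 6, d_3 = (135 - 6^2)/9 = 99/9 = 11, a_3 = floor((11 + 6)/11) = 1.
  m_4 = 11*1 - 6 = 5, d_4 = (135 - 5^2)/11 = 110/11 = 10, a_4 = floor((11 + 5)/10) = 1.
  m_5 = 10*1 - 5 = 5, d_5 = (135 - 5^2)/10 = 110/10 = 11, a_5 = floor((11 + 5)/11) = 1.
  m_6 = 11*1 - 5 = 6, d_6 = (135 - 6^2)/11 = 99/11 = 9, a_6 = floor((11 + 6)/9) = 1.
  m_7 = 9*1 - 6 = 3, d_7 = (135 - 3^2)/9 = 126/9 = 14, a_7 = floor((11 + 3)/14) = 1.
  m_8 = 14*1 - 3 = 11, d_8 = (135 - 11^2)/14 = 14/14 = 1, a_8 = floor((11 + 11)/1) = 22.
  m_9 = 1*22 - 11 = 11, d_9 = (135 - 11^2)/1 = 14/1 = 14: (m_9, d_9) = (m_1, d_1) = (11, 14), so from here the quotients repeat a_1, ..., a_8; the period length is 8.
So sqrt(135) = [11; (1, 1, 1, 1, 1, 1, 1, 22)] with period length k = 8.
k is even, so the fundamental solution of x^2 - 135y^2 = 1 is (p_{k-1}, q_{k-1}) = (p_7, q_7); compute convergents through index 7.
Convergents (p_i = a_i*p_{i-1} + p_{i-2}, q_i = a_i*q_{i-1} + q_{i-2} with p_{-2}=0, p_{-1}=1, q_{-2}=1, q_{-1}=0):
  i=0: a_0=11, p_0 = 11*1 + 0 = 11, q_0 = 11*0 + 1 = 1.
  i=1: a_1=1, p_1 = 1*11 + 1 = 12, q_1 = 1*1 + 0 = 1.
  i=2: a_2=1, p_2 = 1*12 + 11 = 23, q_2 = 1*1 + 1 = 2.
  i=3: a_3=1, p_3 = 1*23 + 12 = 35, q_3 = 1*2 + 1 = 3.
  i=4: a_4=1, p_4 = 1*35 + 23 = 58, q_4 = 1*3 + 2 = 5.
  i=5: a_5=1, p_5 = 1*58 + 35 = 93, q_5 = 1*5 + 3 = 8.
  i=6: a_6=1, p_6 = 1*93 + 58 = 151, q_6 = 1*8 + 5 = 13.
  i=7: a_7=1, p_7 = 1*151 + 93 = 244, q_7 = 1*13 + 8 = 21.
Check: 244^2 - 135*21^2 = 59536 - 59535 = 1, so (x, y) = (244, 21) solves the equation, and by the theorem it is the least positive solution.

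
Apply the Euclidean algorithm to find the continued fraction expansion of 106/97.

Run the Euclidean algorithm on 106 and 97; the successive quotients are the partial quotients a_0, a_1, ... (each step inverts the fractional part left over by the previous one):
  106 = 1*97 + 9, so a_0 = 1.
  97 = 10*9 + 7, so a_1 = 10.
  9 = 1*7 + 2, so a_2 = 1.
  7 = 3*2 + 1, so a_3 = 3.
  2 = 2*1 + 0, so a_4 = 2.
The remainder reaches 0 after 5 divisions, so the expansion has 5 partial quotients, read off in order.

[1; 10, 1, 3, 2]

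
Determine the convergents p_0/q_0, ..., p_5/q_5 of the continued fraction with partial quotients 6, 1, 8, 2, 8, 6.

Using the convergent recurrence p_i = a_i*p_{i-1} + p_{i-2}, q_i = a_i*q_{i-1} + q_{i-2} with p_{-2}=0, p_{-1}=1, q_{-2}=1, q_{-1}=0:
  i=0: a_0=6, p_0 = 6*1 + 0 = 6, q_0 = 6*0 + 1 = 1.
  i=1: a_1=1, p_1 = 1*6 + 1 = 7, q_1 = 1*1 + 0 = 1.
  i=2: a_2=8, p_2 = 8*7 + 6 = 62, q_2 = 8*1 + 1 = 9.
  i=3: a_3=2, p_3 = 2*62 + 7 = 131, q_3 = 2*9 + 1 = 19.
  i=4: a_4=8, p_4 = 8*131 + 62 = 1110, q_4 = 8*19 + 9 = 161.
  i=5: a_5=6, p_5 = 6*1110 + 131 = 6791, q_5 = 6*161 + 19 = 985.

6/1, 7/1, 62/9, 131/19, 1110/161, 6791/985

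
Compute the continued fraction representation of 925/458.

[2; 50, 1, 8]

Run the Euclidean algorithm on 925 and 458; the successive quotients are the partial quotients a_0, a_1, ... (each step inverts the fractional part left over by the previous one):
  925 = 2*458 + 9, so a_0 = 2.
  458 = 50*9 + 8, so a_1 = 50.
  9 = 1*8 + 1, so a_2 = 1.
  8 = 8*1 + 0, so a_3 = 8.
The remainder reaches 0 after 4 divisions, so the expansion has 4 partial quotients, read off in order.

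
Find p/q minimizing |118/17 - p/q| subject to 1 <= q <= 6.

Expand x = 118/17 as a continued fraction with the Euclidean algorithm:
  118 = 6*17 + 16, so a_0 = 6.
  17 = 1*16 + 1, so a_1 = 1.
  16 = 16*1 + 0, so a_2 = 16.
so x = [6; 1, 16].
Convergents (p_i = a_i*p_{i-1} + p_{i-2}, q_i = a_i*q_{i-1} + q_{i-2} with p_{-2}=0, p_{-1}=1, q_{-2}=1, q_{-1}=0), until the denominator exceeds 6:
  i=0: a_0=6, p_0 = 6*1 + 0 = 6, q_0 = 6*0 + 1 = 1.
  i=1: a_1=1, p_1 = 1*6 + 1 = 7, q_1 = 1*1 + 0 = 1.
  i=2: a_2=16, p_2 = 16*7 + 6 = 118, q_2 = 16*1 + 1 = 17.
q_2 = 17 > 6, so the last convergent with denominator <= 6 is p_1/q_1 = 7/1.
The closest fraction with denominator <= 6 is either p_1/q_1 or the intermediate fraction (k*p_1 + p_0)/(k*q_1 + q_0) with the largest k >= 1 whose denominator stays <= 6; these approach x as k grows, and every other convergent or intermediate fraction in range is farther away.
Largest k: floor((6 - q_0)/q_1) = floor((6 - 1)/1) = 5.
That gives (5*7 + 6)/(5*1 + 1) = 41/6.
Compare the errors: |x - 7/1| = |118*1 - 7*17|/(17*1) = 1/17, and |x - 41/6| = |118*6 - 41*17|/(17*6) = 11/102.
Cross-multiplying, 1*102 = 102 < 187 = 11*17, so 1/17 is smaller: the convergent 7/1 is closer to x than 41/6.

7/1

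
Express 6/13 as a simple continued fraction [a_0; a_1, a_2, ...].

[0; 2, 6]

Run the Euclidean algorithm on 6 and 13; the successive quotients are the partial quotients a_0, a_1, ... (each step inverts the fractional part left over by the previous one):
  6 = 0*13 + 6, so a_0 = 0.
  13 = 2*6 + 1, so a_1 = 2.
  6 = 6*1 + 0, so a_2 = 6.
The remainder reaches 0 after 3 divisions, so the expansion has 3 partial quotients, read off in order.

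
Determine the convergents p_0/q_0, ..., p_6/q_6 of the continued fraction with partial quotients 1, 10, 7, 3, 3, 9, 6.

Using the convergent recurrence p_i = a_i*p_{i-1} + p_{i-2}, q_i = a_i*q_{i-1} + q_{i-2} with p_{-2}=0, p_{-1}=1, q_{-2}=1, q_{-1}=0:
  i=0: a_0=1, p_0 = 1*1 + 0 = 1, q_0 = 1*0 + 1 = 1.
  i=1: a_1=10, p_1 = 10*1 + 1 = 11, q_1 = 10*1 + 0 = 10.
  i=2: a_2=7, p_2 = 7*11 + 1 = 78, q_2 = 7*10 + 1 = 71.
  i=3: a_3=3, p_3 = 3*78 + 11 = 245, q_3 = 3*71 + 10 = 223.
  i=4: a_4=3, p_4 = 3*245 + 78 = 813, q_4 = 3*223 + 71 = 740.
  i=5: a_5=9, p_5 = 9*813 + 245 = 7562, q_5 = 9*740 + 223 = 6883.
  i=6: a_6=6, p_6 = 6*7562 + 813 = 46185, q_6 = 6*6883 + 740 = 42038.

1/1, 11/10, 78/71, 245/223, 813/740, 7562/6883, 46185/42038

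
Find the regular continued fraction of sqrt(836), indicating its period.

Write x_i = (sqrt(836) + m_i)/d_i with (m_0, d_0) = (0, 1). a_0 = floor(sqrt(836)) = 28, since 28^2 = 784 <= 836 < 841 = 29^2.
Iterate m_{i+1} = d_i*a_i - m_i, d_{i+1} = (836 - m_{i+1}^2)/d_i, a_{i+1} = floor((a_0 + m_{i+1})/d_{i+1}):
  m_1 = 1*28 - 0 = 28, d_1 = (836 - 28^2)/1 = 52/1 = 52, a_1 = floor((28 + 28)/52) = 1.
  m_2 = 52*1 - 28 = 24, d_2 = (836 - 24^2)/52 = 260/52 = 5, a_2 = floor((28 + 24)/5) = 10.
  m_3 = 5*10 - 24 = 26, d_3 = (836 - 26^2)/5 = 160/5 = 32, a_3 = floor((28 + 26)/32) = 1.
  m_4 = 32*1 - 26 = 6, d_4 = (836 - 6^2)/32 = 800/32 = 25, a_4 = floor((28 + 6)/25) = 1.
  m_5 = 25*1 - 6 = 19, d_5 = (836 - 19^2)/25 = 475/25 = 19, a_5 = floor((28 + 19)/19) = 2.
  m_6 = 19*2 - 19 = 19, d_6 = (836 - 19^2)/19 = 475/19 = 25, a_6 = floor((28 + 19)/25) = 1.
  m_7 = 25*1 - 19 = 6, d_7 = (836 - 6^2)/25 = 800/25 = 32, a_7 = floor((28 + 6)/32) = 1.
  m_8 = 32*1 - 6 = 26, d_8 = (836 - 26^2)/32 = 160/32 = 5, a_8 = floor((28 + 26)/5) = 10.
  m_9 = 5*10 - 26 = 24, d_9 = (836 - 24^2)/5 = 260/5 = 52, a_9 = floor((28 + 24)/52) = 1.
  m_10 = 52*1 - 24 = 28, d_10 = (836 - 28^2)/52 = 52/52 = 1, a_10 = floor((28 + 28)/1) = 56.
  m_11 = 1*56 - 28 = 28, d_11 = (836 - 28^2)/1 = 52/1 = 52: (m_11, d_11) = (m_1, d_1) = (28, 52), so from here the quotients repeat a_1, ..., a_10; the period length is 10.
Hence the expansion of sqrt(836) is a_0 = 28 followed by the repeating block 1, 10, 1, 1, 2, 1, 1, 10, 1, 56 (period 10).

[28; (1, 10, 1, 1, 2, 1, 1, 10, 1, 56)]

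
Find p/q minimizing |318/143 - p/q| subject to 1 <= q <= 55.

109/49

Expand x = 318/143 as a continued fraction with the Euclidean algorithm:
  318 = 2*143 + 32, so a_0 = 2.
  143 = 4*32 + 15, so a_1 = 4.
  32 = 2*15 + 2, so a_2 = 2.
  15 = 7*2 + 1, so a_3 = 7.
  2 = 2*1 + 0, so a_4 = 2.
so x = [2; 4, 2, 7, 2].
Convergents (p_i = a_i*p_{i-1} + p_{i-2}, q_i = a_i*q_{i-1} + q_{i-2} with p_{-2}=0, p_{-1}=1, q_{-2}=1, q_{-1}=0), until the denominator exceeds 55:
  i=0: a_0=2, p_0 = 2*1 + 0 = 2, q_0 = 2*0 + 1 = 1.
  i=1: a_1=4, p_1 = 4*2 + 1 = 9, q_1 = 4*1 + 0 = 4.
  i=2: a_2=2, p_2 = 2*9 + 2 = 20, q_2 = 2*4 + 1 = 9.
  i=3: a_3=7, p_3 = 7*20 + 9 = 149, q_3 = 7*9 + 4 = 67.
q_3 = 67 > 55, so the last convergent with denominator <= 55 is p_2/q_2 = 20/9.
The closest fraction with denominator <= 55 is either p_2/q_2 or the intermediate fraction (k*p_2 + p_1)/(k*q_2 + q_1) with the largest k >= 1 whose denominator stays <= 55; these approach x as k grows, and every other convergent or intermediate fraction in range is farther away.
Largest k: floor((55 - q_1)/q_2) = floor((55 - 4)/9) = 5.
That gives (5*20 + 9)/(5*9 + 4) = 109/49.
Compare the errors: |x - 20/9| = |318*9 - 20*143|/(143*9) = 2/1287, and |x - 109/49| = |318*49 - 109*143|/(143*49) = 5/7007.
Cross-multiplying, 5*1287 = 6435 < 14014 = 2*7007, so 5/7007 is smaller: the intermediate fraction 109/49 is closer to x than 20/9.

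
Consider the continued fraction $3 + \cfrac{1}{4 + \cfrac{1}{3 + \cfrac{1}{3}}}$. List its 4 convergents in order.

Using the convergent recurrence p_i = a_i*p_{i-1} + p_{i-2}, q_i = a_i*q_{i-1} + q_{i-2} with p_{-2}=0, p_{-1}=1, q_{-2}=1, q_{-1}=0:
  i=0: a_0=3, p_0 = 3*1 + 0 = 3, q_0 = 3*0 + 1 = 1.
  i=1: a_1=4, p_1 = 4*3 + 1 = 13, q_1 = 4*1 + 0 = 4.
  i=2: a_2=3, p_2 = 3*13 + 3 = 42, q_2 = 3*4 + 1 = 13.
  i=3: a_3=3, p_3 = 3*42 + 13 = 139, q_3 = 3*13 + 4 = 43.

3/1, 13/4, 42/13, 139/43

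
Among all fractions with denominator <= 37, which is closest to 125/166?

Expand x = 125/166 as a continued fraction with the Euclidean algorithm:
  125 = 0*166 + 125, so a_0 = 0.
  166 = 1*125 + 41, so a_1 = 1.
  125 = 3*41 + 2, so a_2 = 3.
  41 = 20*2 + 1, so a_3 = 20.
  2 = 2*1 + 0, so a_4 = 2.
so x = [0; 1, 3, 20, 2].
Convergents (p_i = a_i*p_{i-1} + p_{i-2}, q_i = a_i*q_{i-1} + q_{i-2} with p_{-2}=0, p_{-1}=1, q_{-2}=1, q_{-1}=0), until the denominator exceeds 37:
  i=0: a_0=0, p_0 = 0*1 + 0 = 0, q_0 = 0*0 + 1 = 1.
  i=1: a_1=1, p_1 = 1*0 + 1 = 1, q_1 = 1*1 + 0 = 1.
  i=2: a_2=3, p_2 = 3*1 + 0 = 3, q_2 = 3*1 + 1 = 4.
  i=3: a_3=20, p_3 = 20*3 + 1 = 61, q_3 = 20*4 + 1 = 81.
q_3 = 81 > 37, so the last convergent with denominator <= 37 is p_2/q_2 = 3/4.
The closest fraction with denominator <= 37 is either p_2/q_2 or the intermediate fraction (k*p_2 + p_1)/(k*q_2 + q_1) with the largest k >= 1 whose denominator stays <= 37; these approach x as k grows, and every other convergent or intermediate fraction in range is farther away.
Largest k: floor((37 - q_1)/q_2) = floor((37 - 1)/4) = 9.
That gives (9*3 + 1)/(9*4 + 1) = 28/37.
Compare the errors: |x - 3/4| = |125*4 - 3*166|/(166*4) = 2/664, and |x - 28/37| = |125*37 - 28*166|/(166*37) = 23/6142.
Cross-multiplying, 2*6142 = 12284 < 15272 = 23*664, so 2/664 is smaller: the convergent 3/4 is closer to x than 28/37.

3/4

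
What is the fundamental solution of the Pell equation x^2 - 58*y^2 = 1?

First expand sqrt(58) as a continued fraction. With x_i = (sqrt(58) + m_i)/d_i and (m_0, d_0) = (0, 1): a_0 = floor(sqrt(58)) = 7, since 7^2 = 49 <= 58 < 64 = 8^2.
Iterate m_{i+1} = d_i*a_i - m_i, d_{i+1} = (58 - m_{i+1}^2)/d_i, a_{i+1} = floor((a_0 + m_{i+1})/d_{i+1}):
  m_1 = 1*7 - 0 = 7, d_1 = (58 - 7^2)/1 = 9/1 = 9, a_1 = floor((7 + 7)/9) = 1.
  m_2 = 9*1 - 7 = 2, d_2 = (58 - 2^2)/9 = 54/9 = 6, a_2 = floor((7 + 2)/6) = 1.
  m_3 = 6*1 - 2 = 4, d_3 = (58 - 4^2)/6 = 42/6 = 7, a_3 = floor((7 + 4)/7) = 1.
  m_4 = 7*1 - 4 = 3, d_4 = (58 - 3^2)/7 = 49/7 = 7, a_4 = floor((7 + 3)/7) = 1.
  m_5 = 7*1 - 3 = 4, d_5 = (58 - 4^2)/7 = 42/7 = 6, a_5 = floor((7 + 4)/6) = 1.
  m_6 = 6*1 - 4 = 2, d_6 = (58 - 2^2)/6 = 54/6 = 9, a_6 = floor((7 + 2)/9) = 1.
  m_7 = 9*1 - 2 = 7, d_7 = (58 - 7^2)/9 = 9/9 = 1, a_7 = floor((7 + 7)/1) = 14.
  m_8 = 1*14 - 7 = 7, d_8 = (58 - 7^2)/1 = 9/1 = 9: (m_8, d_8) = (m_1, d_1) = (7, 9), so from here the quotients repeat a_1, ..., a_7; the period length is 7.
So sqrt(58) = [7; (1, 1, 1, 1, 1, 1, 14)] with period length k = 7.
k is odd, so (p_{k-1}, q_{k-1}) only solves x^2 - 58y^2 = -1 and the fundamental solution of x^2 - 58y^2 = 1 is (p_{2k-1}, q_{2k-1}) = (p_13, q_13); compute convergents through index 13, running through the period twice.
Convergents (p_i = a_i*p_{i-1} + p_{i-2}, q_i = a_i*q_{i-1} + q_{i-2} with p_{-2}=0, p_{-1}=1, q_{-2}=1, q_{-1}=0):
  i=0: a_0=7, p_0 = 7*1 + 0 = 7, q_0 = 7*0 + 1 = 1.
  i=1: a_1=1, p_1 = 1*7 + 1 = 8, q_1 = 1*1 + 0 = 1.
  i=2: a_2=1, p_2 = 1*8 + 7 = 15, q_2 = 1*1 + 1 = 2.
  i=3: a_3=1, p_3 = 1*15 + 8 = 23, q_3 = 1*2 + 1 = 3.
  i=4: a_4=1, p_4 = 1*23 + 15 = 38, q_4 = 1*3 + 2 = 5.
  i=5: a_5=1, p_5 = 1*38 + 23 = 61, q_5 = 1*5 + 3 = 8.
  i=6: a_6=1, p_6 = 1*61 + 38 = 99, q_6 = 1*8 + 5 = 13.
  i=7: a_7=14, p_7 = 14*99 + 61 = 1447, q_7 = 14*13 + 8 = 190.
  i=8: a_8=1, p_8 = 1*1447 + 99 = 1546, q_8 = 1*190 + 13 = 203.
  i=9: a_9=1, p_9 = 1*1546 + 1447 = 2993, q_9 = 1*203 + 190 = 393.
  i=10: a_10=1, p_10 = 1*2993 + 1546 = 4539, q_10 = 1*393 + 203 = 596.
  i=11: a_11=1, p_11 = 1*4539 + 2993 = 7532, q_11 = 1*596 + 393 = 989.
  i=12: a_12=1, p_12 = 1*7532 + 4539 = 12071, q_12 = 1*989 + 596 = 1585.
  i=13: a_13=1, p_13 = 1*12071 + 7532 = 19603, q_13 = 1*1585 + 989 = 2574.
Indeed p_6^2 - 58*q_6^2 = 9801 - 9802 = -1, not +1.
Check: 19603^2 - 58*2574^2 = 384277609 - 384277608 = 1, so (x, y) = (19603, 2574) solves the equation, and by the theorem it is the least positive solution.

(x, y) = (19603, 2574)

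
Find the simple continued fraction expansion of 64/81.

[0; 1, 3, 1, 3, 4]

Run the Euclidean algorithm on 64 and 81; the successive quotients are the partial quotients a_0, a_1, ... (each step inverts the fractional part left over by the previous one):
  64 = 0*81 + 64, so a_0 = 0.
  81 = 1*64 + 17, so a_1 = 1.
  64 = 3*17 + 13, so a_2 = 3.
  17 = 1*13 + 4, so a_3 = 1.
  13 = 3*4 + 1, so a_4 = 3.
  4 = 4*1 + 0, so a_5 = 4.
The remainder reaches 0 after 6 divisions, so the expansion has 6 partial quotients, read off in order.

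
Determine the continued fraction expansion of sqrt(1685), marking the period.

Write x_i = (sqrt(1685) + m_i)/d_i with (m_0, d_0) = (0, 1). a_0 = floor(sqrt(1685)) = 41, since 41^2 = 1681 <= 1685 < 1764 = 42^2.
Iterate m_{i+1} = d_i*a_i - m_i, d_{i+1} = (1685 - m_{i+1}^2)/d_i, a_{i+1} = floor((a_0 + m_{i+1})/d_{i+1}):
  m_1 = 1*41 - 0 = 41, d_1 = (1685 - 41^2)/1 = 4/1 = 4, a_1 = floor((41 + 41)/4) = 20.
  m_2 = 4*20 - 41 = 39, d_2 = (1685 - 39^2)/4 = 164/4 = 41, a_2 = floor((41 + 39)/41) = 1.
  m_3 = 41*1 - 39 = 2, d_3 = (1685 - 2^2)/41 = 1681/41 = 41, a_3 = floor((41 + 2)/41) = 1.
  m_4 = 41*1 - 2 = 39, d_4 = (1685 - 39^2)/41 = 164/41 = 4, a_4 = floor((41 + 39)/4) = 20.
  m_5 = 4*20 - 39 = 41, d_5 = (1685 - 41^2)/4 = 4/4 = 1, a_5 = floor((41 + 41)/1) = 82.
  m_6 = 1*82 - 41 = 41, d_6 = (1685 - 41^2)/1 = 4/1 = 4: (m_6, d_6) = (m_1, d_1) = (41, 4), so from here the quotients repeat a_1, ..., a_5; the period length is 5.
Hence the expansion of sqrt(1685) is a_0 = 41 followed by the repeating block 20, 1, 1, 20, 82 (period 5).

[41; (20, 1, 1, 20, 82)]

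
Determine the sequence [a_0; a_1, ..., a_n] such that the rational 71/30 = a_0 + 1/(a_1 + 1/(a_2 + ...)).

[2; 2, 1, 2, 1, 2]

Run the Euclidean algorithm on 71 and 30; the successive quotients are the partial quotients a_0, a_1, ... (each step inverts the fractional part left over by the previous one):
  71 = 2*30 + 11, so a_0 = 2.
  30 = 2*11 + 8, so a_1 = 2.
  11 = 1*8 + 3, so a_2 = 1.
  8 = 2*3 + 2, so a_3 = 2.
  3 = 1*2 + 1, so a_4 = 1.
  2 = 2*1 + 0, so a_5 = 2.
The remainder reaches 0 after 6 divisions, so the expansion has 6 partial quotients, read off in order.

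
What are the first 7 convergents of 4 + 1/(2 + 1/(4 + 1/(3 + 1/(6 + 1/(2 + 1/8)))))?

Using the convergent recurrence p_i = a_i*p_{i-1} + p_{i-2}, q_i = a_i*q_{i-1} + q_{i-2} with p_{-2}=0, p_{-1}=1, q_{-2}=1, q_{-1}=0:
  i=0: a_0=4, p_0 = 4*1 + 0 = 4, q_0 = 4*0 + 1 = 1.
  i=1: a_1=2, p_1 = 2*4 + 1 = 9, q_1 = 2*1 + 0 = 2.
  i=2: a_2=4, p_2 = 4*9 + 4 = 40, q_2 = 4*2 + 1 = 9.
  i=3: a_3=3, p_3 = 3*40 + 9 = 129, q_3 = 3*9 + 2 = 29.
  i=4: a_4=6, p_4 = 6*129 + 40 = 814, q_4 = 6*29 + 9 = 183.
  i=5: a_5=2, p_5 = 2*814 + 129 = 1757, q_5 = 2*183 + 29 = 395.
  i=6: a_6=8, p_6 = 8*1757 + 814 = 14870, q_6 = 8*395 + 183 = 3343.

4/1, 9/2, 40/9, 129/29, 814/183, 1757/395, 14870/3343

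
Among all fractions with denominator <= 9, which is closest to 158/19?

25/3

Expand x = 158/19 as a continued fraction with the Euclidean algorithm:
  158 = 8*19 + 6, so a_0 = 8.
  19 = 3*6 + 1, so a_1 = 3.
  6 = 6*1 + 0, so a_2 = 6.
so x = [8; 3, 6].
Convergents (p_i = a_i*p_{i-1} + p_{i-2}, q_i = a_i*q_{i-1} + q_{i-2} with p_{-2}=0, p_{-1}=1, q_{-2}=1, q_{-1}=0), until the denominator exceeds 9:
  i=0: a_0=8, p_0 = 8*1 + 0 = 8, q_0 = 8*0 + 1 = 1.
  i=1: a_1=3, p_1 = 3*8 + 1 = 25, q_1 = 3*1 + 0 = 3.
  i=2: a_2=6, p_2 = 6*25 + 8 = 158, q_2 = 6*3 + 1 = 19.
q_2 = 19 > 9, so the last convergent with denominator <= 9 is p_1/q_1 = 25/3.
The closest fraction with denominator <= 9 is either p_1/q_1 or the intermediate fraction (k*p_1 + p_0)/(k*q_1 + q_0) with the largest k >= 1 whose denominator stays <= 9; these approach x as k grows, and every other convergent or intermediate fraction in range is farther away.
Largest k: floor((9 - q_0)/q_1) = floor((9 - 1)/3) = 2.
That gives (2*25 + 8)/(2*3 + 1) = 58/7.
Compare the errors: |x - 25/3| = |158*3 - 25*19|/(19*3) = 1/57, and |x - 58/7| = |158*7 - 58*19|/(19*7) = 4/133.
Cross-multiplying, 1*133 = 133 < 228 = 4*57, so 1/57 is smaller: the convergent 25/3 is closer to x than 58/7.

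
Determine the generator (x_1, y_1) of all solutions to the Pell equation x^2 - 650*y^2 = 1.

(x, y) = (51, 2)

First expand sqrt(650) as a continued fraction. With x_i = (sqrt(650) + m_i)/d_i and (m_0, d_0) = (0, 1): a_0 = floor(sqrt(650)) = 25, since 25^2 = 625 <= 650 < 676 = 26^2.
Iterate m_{i+1} = d_i*a_i - m_i, d_{i+1} = (650 - m_{i+1}^2)/d_i, a_{i+1} = floor((a_0 + m_{i+1})/d_{i+1}):
  m_1 = 1*25 - 0 = 25, d_1 = (650 - 25^2)/1 = 25/1 = 25, a_1 = floor((25 + 25)/25) = 2.
  m_2 = 25*2 - 25 = 25, d_2 = (650 - 25^2)/25 = 25/25 = 1, a_2 = floor((25 + 25)/1) = 50.
  m_3 = 1*50 - 25 = 25, d_3 = (650 - 25^2)/1 = 25/1 = 25: (m_3, d_3) = (m_1, d_1) = (25, 25), so from here the quotients repeat a_1, a_2; the period length is 2.
So sqrt(650) = [25; (2, 50)] with period length k = 2.
k is even, so the fundamental solution of x^2 - 650y^2 = 1 is (p_{k-1}, q_{k-1}) = (p_1, q_1); compute convergents through index 1.
Convergents (p_i = a_i*p_{i-1} + p_{i-2}, q_i = a_i*q_{i-1} + q_{i-2} with p_{-2}=0, p_{-1}=1, q_{-2}=1, q_{-1}=0):
  i=0: a_0=25, p_0 = 25*1 + 0 = 25, q_0 = 25*0 + 1 = 1.
  i=1: a_1=2, p_1 = 2*25 + 1 = 51, q_1 = 2*1 + 0 = 2.
Check: 51^2 - 650*2^2 = 2601 - 2600 = 1, so (x, y) = (51, 2) solves the equation, and by the theorem it is the least positive solution.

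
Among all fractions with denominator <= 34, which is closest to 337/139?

80/33

Expand x = 337/139 as a continued fraction with the Euclidean algorithm:
  337 = 2*139 + 59, so a_0 = 2.
  139 = 2*59 + 21, so a_1 = 2.
  59 = 2*21 + 17, so a_2 = 2.
  21 = 1*17 + 4, so a_3 = 1.
  17 = 4*4 + 1, so a_4 = 4.
  4 = 4*1 + 0, so a_5 = 4.
so x = [2; 2, 2, 1, 4, 4].
Convergents (p_i = a_i*p_{i-1} + p_{i-2}, q_i = a_i*q_{i-1} + q_{i-2} with p_{-2}=0, p_{-1}=1, q_{-2}=1, q_{-1}=0), until the denominator exceeds 34:
  i=0: a_0=2, p_0 = 2*1 + 0 = 2, q_0 = 2*0 + 1 = 1.
  i=1: a_1=2, p_1 = 2*2 + 1 = 5, q_1 = 2*1 + 0 = 2.
  i=2: a_2=2, p_2 = 2*5 + 2 = 12, q_2 = 2*2 + 1 = 5.
  i=3: a_3=1, p_3 = 1*12 + 5 = 17, q_3 = 1*5 + 2 = 7.
  i=4: a_4=4, p_4 = 4*17 + 12 = 80, q_4 = 4*7 + 5 = 33.
  i=5: a_5=4, p_5 = 4*80 + 17 = 337, q_5 = 4*33 + 7 = 139.
q_5 = 139 > 34, so the last convergent with denominator <= 34 is p_4/q_4 = 80/33.
The closest fraction with denominator <= 34 is either p_4/q_4 or the intermediate fraction (k*p_4 + p_3)/(k*q_4 + q_3) with the largest k >= 1 whose denominator stays <= 34; these approach x as k grows, and every other convergent or intermediate fraction in range is farther away.
Largest k: floor((34 - q_3)/q_4) = floor((34 - 7)/33) = 0.
Since k = 0, no intermediate fraction beyond p_4/q_4 has denominator <= 34, so the convergent 80/33 is the closest (its error is |337*33 - 80*139|/(139*33) = 1/4587).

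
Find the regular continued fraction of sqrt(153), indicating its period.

[12; (2, 1, 2, 2, 2, 1, 2, 24)]

Write x_i = (sqrt(153) + m_i)/d_i with (m_0, d_0) = (0, 1). a_0 = floor(sqrt(153)) = 12, since 12^2 = 144 <= 153 < 169 = 13^2.
Iterate m_{i+1} = d_i*a_i - m_i, d_{i+1} = (153 - m_{i+1}^2)/d_i, a_{i+1} = floor((a_0 + m_{i+1})/d_{i+1}):
  m_1 = 1*12 - 0 = 12, d_1 = (153 - 12^2)/1 = 9/1 = 9, a_1 = floor((12 + 12)/9) = 2.
  m_2 = 9*2 - 12 = 6, d_2 = (153 - 6^2)/9 = 117/9 = 13, a_2 = floor((12 + 6)/13) = 1.
  m_3 = 13*1 - 6 = 7, d_3 = (153 - 7^2)/13 = 104/13 = 8, a_3 = floor((12 + 7)/8) = 2.
  m_4 = 8*2 - 7 = 9, d_4 = (153 - 9^2)/8 = 72/8 = 9, a_4 = floor((12 + 9)/9) = 2.
  m_5 = 9*2 - 9 = 9, d_5 = (153 - 9^2)/9 = 72/9 = 8, a_5 = floor((12 + 9)/8) = 2.
  m_6 = 8*2 - 9 = 7, d_6 = (153 - 7^2)/8 = 104/8 = 13, a_6 = floor((12 + 7)/13) = 1.
  m_7 = 13*1 - 7 = 6, d_7 = (153 - 6^2)/13 = 117/13 = 9, a_7 = floor((12 + 6)/9) = 2.
  m_8 = 9*2 - 6 = 12, d_8 = (153 - 12^2)/9 = 9/9 = 1, a_8 = floor((12 + 12)/1) = 24.
  m_9 = 1*24 - 12 = 12, d_9 = (153 - 12^2)/1 = 9/1 = 9: (m_9, d_9) = (m_1, d_1) = (12, 9), so from here the quotients repeat a_1, ..., a_8; the period length is 8.
Hence the expansion of sqrt(153) is a_0 = 12 followed by the repeating block 2, 1, 2, 2, 2, 1, 2, 24 (period 8).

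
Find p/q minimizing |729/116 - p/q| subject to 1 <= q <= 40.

44/7

Expand x = 729/116 as a continued fraction with the Euclidean algorithm:
  729 = 6*116 + 33, so a_0 = 6.
  116 = 3*33 + 17, so a_1 = 3.
  33 = 1*17 + 16, so a_2 = 1.
  17 = 1*16 + 1, so a_3 = 1.
  16 = 16*1 + 0, so a_4 = 16.
so x = [6; 3, 1, 1, 16].
Convergents (p_i = a_i*p_{i-1} + p_{i-2}, q_i = a_i*q_{i-1} + q_{i-2} with p_{-2}=0, p_{-1}=1, q_{-2}=1, q_{-1}=0), until the denominator exceeds 40:
  i=0: a_0=6, p_0 = 6*1 + 0 = 6, q_0 = 6*0 + 1 = 1.
  i=1: a_1=3, p_1 = 3*6 + 1 = 19, q_1 = 3*1 + 0 = 3.
  i=2: a_2=1, p_2 = 1*19 + 6 = 25, q_2 = 1*3 + 1 = 4.
  i=3: a_3=1, p_3 = 1*25 + 19 = 44, q_3 = 1*4 + 3 = 7.
  i=4: a_4=16, p_4 = 16*44 + 25 = 729, q_4 = 16*7 + 4 = 116.
q_4 = 116 > 40, so the last convergent with denominator <= 40 is p_3/q_3 = 44/7.
The closest fraction with denominator <= 40 is either p_3/q_3 or the intermediate fraction (k*p_3 + p_2)/(k*q_3 + q_2) with the largest k >= 1 whose denominator stays <= 40; these approach x as k grows, and every other convergent or intermediate fraction in range is farther away.
Largest k: floor((40 - q_2)/q_3) = floor((40 - 4)/7) = 5.
That gives (5*44 + 25)/(5*7 + 4) = 245/39.
Compare the errors: |x - 44/7| = |729*7 - 44*116|/(116*7) = 1/812, and |x - 245/39| = |729*39 - 245*116|/(116*39) = 11/4524.
Cross-multiplying, 1*4524 = 4524 < 8932 = 11*812, so 1/812 is smaller: the convergent 44/7 is closer to x than 245/39.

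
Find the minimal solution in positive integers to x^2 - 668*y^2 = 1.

(x, y) = (56447, 2184)

First expand sqrt(668) as a continued fraction. With x_i = (sqrt(668) + m_i)/d_i and (m_0, d_0) = (0, 1): a_0 = floor(sqrt(668)) = 25, since 25^2 = 625 <= 668 < 676 = 26^2.
Iterate m_{i+1} = d_i*a_i - m_i, d_{i+1} = (668 - m_{i+1}^2)/d_i, a_{i+1} = floor((a_0 + m_{i+1})/d_{i+1}):
  m_1 = 1*25 - 0 = 25, d_1 = (668 - 25^2)/1 = 43/1 = 43, a_1 = floor((25 + 25)/43) = 1.
  m_2 = 43*1 - 25 = 18, d_2 = (668 - 18^2)/43 = 344/43 = 8, a_2 = floor((25 + 18)/8) = 5.
  m_3 = 8*5 - 18 = 22, d_3 = (668 - 22^2)/8 = 184/8 = 23, a_3 = floor((25 + 22)/23) = 2.
  m_4 = 23*2 - 22 = 24, d_4 = (668 - 24^2)/23 = 92/23 = 4, a_4 = floor((25 + 24)/4) = 12.
  m_5 = 4*12 - 24 = 24, d_5 = (668 - 24^2)/4 = 92/4 = 23, a_5 = floor((25 + 24)/23) = 2.
  m_6 = 23*2 - 24 = 22, d_6 = (668 - 22^2)/23 = 184/23 = 8, a_6 = floor((25 + 22)/8) = 5.
  m_7 = 8*5 - 22 = 18, d_7 = (668 - 18^2)/8 = 344/8 = 43, a_7 = floor((25 + 18)/43) = 1.
  m_8 = 43*1 - 18 = 25, d_8 = (668 - 25^2)/43 = 43/43 = 1, a_8 = floor((25 + 25)/1) = 50.
  m_9 = 1*50 - 25 = 25, d_9 = (668 - 25^2)/1 = 43/1 = 43: (m_9, d_9) = (m_1, d_1) = (25, 43), so from here the quotients repeat a_1, ..., a_8; the period length is 8.
So sqrt(668) = [25; (1, 5, 2, 12, 2, 5, 1, 50)] with period length k = 8.
k is even, so the fundamental solution of x^2 - 668y^2 = 1 is (p_{k-1}, q_{k-1}) = (p_7, q_7); compute convergents through index 7.
Convergents (p_i = a_i*p_{i-1} + p_{i-2}, q_i = a_i*q_{i-1} + q_{i-2} with p_{-2}=0, p_{-1}=1, q_{-2}=1, q_{-1}=0):
  i=0: a_0=25, p_0 = 25*1 + 0 = 25, q_0 = 25*0 + 1 = 1.
  i=1: a_1=1, p_1 = 1*25 + 1 = 26, q_1 = 1*1 + 0 = 1.
  i=2: a_2=5, p_2 = 5*26 + 25 = 155, q_2 = 5*1 + 1 = 6.
  i=3: a_3=2, p_3 = 2*155 + 26 = 336, q_3 = 2*6 + 1 = 13.
  i=4: a_4=12, p_4 = 12*336 + 155 = 4187, q_4 = 12*13 + 6 = 162.
  i=5: a_5=2, p_5 = 2*4187 + 336 = 8710, q_5 = 2*162 + 13 = 337.
  i=6: a_6=5, p_6 = 5*8710 + 4187 = 47737, q_6 = 5*337 + 162 = 1847.
  i=7: a_7=1, p_7 = 1*47737 + 8710 = 56447, q_7 = 1*1847 + 337 = 2184.
Check: 56447^2 - 668*2184^2 = 3186263809 - 3186263808 = 1, so (x, y) = (56447, 2184) solves the equation, and by the theorem it is the least positive solution.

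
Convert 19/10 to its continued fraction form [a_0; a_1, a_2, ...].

Run the Euclidean algorithm on 19 and 10; the successive quotients are the partial quotients a_0, a_1, ... (each step inverts the fractional part left over by the previous one):
  19 = 1*10 + 9, so a_0 = 1.
  10 = 1*9 + 1, so a_1 = 1.
  9 = 9*1 + 0, so a_2 = 9.
The remainder reaches 0 after 3 divisions, so the expansion has 3 partial quotients, read off in order.

[1; 1, 9]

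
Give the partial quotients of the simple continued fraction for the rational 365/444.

Run the Euclidean algorithm on 365 and 444; the successive quotients are the partial quotients a_0, a_1, ... (each step inverts the fractional part left over by the previous one):
  365 = 0*444 + 365, so a_0 = 0.
  444 = 1*365 + 79, so a_1 = 1.
  365 = 4*79 + 49, so a_2 = 4.
  79 = 1*49 + 30, so a_3 = 1.
  49 = 1*30 + 19, so a_4 = 1.
  30 = 1*19 + 11, so a_5 = 1.
  19 = 1*11 + 8, so a_6 = 1.
  11 = 1*8 + 3, so a_7 = 1.
  8 = 2*3 + 2, so a_8 = 2.
  3 = 1*2 + 1, so a_9 = 1.
  2 = 2*1 + 0, so a_10 = 2.
The remainder reaches 0 after 11 divisions, so the expansion has 11 partial quotients, read off in order.

[0; 1, 4, 1, 1, 1, 1, 1, 2, 1, 2]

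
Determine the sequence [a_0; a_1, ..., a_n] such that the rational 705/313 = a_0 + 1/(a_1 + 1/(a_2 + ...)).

[2; 3, 1, 25, 3]

Run the Euclidean algorithm on 705 and 313; the successive quotients are the partial quotients a_0, a_1, ... (each step inverts the fractional part left over by the previous one):
  705 = 2*313 + 79, so a_0 = 2.
  313 = 3*79 + 76, so a_1 = 3.
  79 = 1*76 + 3, so a_2 = 1.
  76 = 25*3 + 1, so a_3 = 25.
  3 = 3*1 + 0, so a_4 = 3.
The remainder reaches 0 after 5 divisions, so the expansion has 5 partial quotients, read off in order.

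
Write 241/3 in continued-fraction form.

[80; 3]

Run the Euclidean algorithm on 241 and 3; the successive quotients are the partial quotients a_0, a_1, ... (each step inverts the fractional part left over by the previous one):
  241 = 80*3 + 1, so a_0 = 80.
  3 = 3*1 + 0, so a_1 = 3.
The remainder reaches 0 after 2 divisions, so the expansion has 2 partial quotients, read off in order.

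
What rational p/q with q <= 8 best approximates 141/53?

Expand x = 141/53 as a continued fraction with the Euclidean algorithm:
  141 = 2*53 + 35, so a_0 = 2.
  53 = 1*35 + 18, so a_1 = 1.
  35 = 1*18 + 17, so a_2 = 1.
  18 = 1*17 + 1, so a_3 = 1.
  17 = 17*1 + 0, so a_4 = 17.
so x = [2; 1, 1, 1, 17].
Convergents (p_i = a_i*p_{i-1} + p_{i-2}, q_i = a_i*q_{i-1} + q_{i-2} with p_{-2}=0, p_{-1}=1, q_{-2}=1, q_{-1}=0), until the denominator exceeds 8:
  i=0: a_0=2, p_0 = 2*1 + 0 = 2, q_0 = 2*0 + 1 = 1.
  i=1: a_1=1, p_1 = 1*2 + 1 = 3, q_1 = 1*1 + 0 = 1.
  i=2: a_2=1, p_2 = 1*3 + 2 = 5, q_2 = 1*1 + 1 = 2.
  i=3: a_3=1, p_3 = 1*5 + 3 = 8, q_3 = 1*2 + 1 = 3.
  i=4: a_4=17, p_4 = 17*8 + 5 = 141, q_4 = 17*3 + 2 = 53.
q_4 = 53 > 8, so the last convergent with denominator <= 8 is p_3/q_3 = 8/3.
The closest fraction with denominator <= 8 is either p_3/q_3 or the intermediate fraction (k*p_3 + p_2)/(k*q_3 + q_2) with the largest k >= 1 whose denominator stays <= 8; these approach x as k grows, and every other convergent or intermediate fraction in range is farther away.
Largest k: floor((8 - q_2)/q_3) = floor((8 - 2)/3) = 2.
That gives (2*8 + 5)/(2*3 + 2) = 21/8.
Compare the errors: |x - 8/3| = |141*3 - 8*53|/(53*3) = 1/159, and |x - 21/8| = |141*8 - 21*53|/(53*8) = 15/424.
Cross-multiplying, 1*424 = 424 < 2385 = 15*159, so 1/159 is smaller: the convergent 8/3 is closer to x than 21/8.

8/3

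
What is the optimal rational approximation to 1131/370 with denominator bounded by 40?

107/35

Expand x = 1131/370 as a continued fraction with the Euclidean algorithm:
  1131 = 3*370 + 21, so a_0 = 3.
  370 = 17*21 + 13, so a_1 = 17.
  21 = 1*13 + 8, so a_2 = 1.
  13 = 1*8 + 5, so a_3 = 1.
  8 = 1*5 + 3, so a_4 = 1.
  5 = 1*3 + 2, so a_5 = 1.
  3 = 1*2 + 1, so a_6 = 1.
  2 = 2*1 + 0, so a_7 = 2.
so x = [3; 17, 1, 1, 1, 1, 1, 2].
Convergents (p_i = a_i*p_{i-1} + p_{i-2}, q_i = a_i*q_{i-1} + q_{i-2} with p_{-2}=0, p_{-1}=1, q_{-2}=1, q_{-1}=0), until the denominator exceeds 40:
  i=0: a_0=3, p_0 = 3*1 + 0 = 3, q_0 = 3*0 + 1 = 1.
  i=1: a_1=17, p_1 = 17*3 + 1 = 52, q_1 = 17*1 + 0 = 17.
  i=2: a_2=1, p_2 = 1*52 + 3 = 55, q_2 = 1*17 + 1 = 18.
  i=3: a_3=1, p_3 = 1*55 + 52 = 107, q_3 = 1*18 + 17 = 35.
  i=4: a_4=1, p_4 = 1*107 + 55 = 162, q_4 = 1*35 + 18 = 53.
q_4 = 53 > 40, so the last convergent with denominator <= 40 is p_3/q_3 = 107/35.
The closest fraction with denominator <= 40 is either p_3/q_3 or the intermediate fraction (k*p_3 + p_2)/(k*q_3 + q_2) with the largest k >= 1 whose denominator stays <= 40; these approach x as k grows, and every other convergent or intermediate fraction in range is farther away.
Largest k: floor((40 - q_2)/q_3) = floor((40 - 18)/35) = 0.
Since k = 0, no intermediate fraction beyond p_3/q_3 has denominator <= 40, so the convergent 107/35 is the closest (its error is |1131*35 - 107*370|/(370*35) = 5/12950).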